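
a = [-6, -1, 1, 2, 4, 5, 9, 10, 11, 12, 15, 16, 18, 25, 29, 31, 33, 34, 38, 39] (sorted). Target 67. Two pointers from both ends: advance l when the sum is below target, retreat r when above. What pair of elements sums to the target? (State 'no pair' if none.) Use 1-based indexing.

(29, 38)

[1,20] -6+39=33 <67 → l++
[2,20] -1+39=38 <67 → l++
[3,20] 1+39=40 <67 → l++
[4,20] 2+39=41 <67 → l++
[5,20] 4+39=43 <67 → l++
[6,20] 5+39=44 <67 → l++
[7,20] 9+39=48 <67 → l++
[8,20] 10+39=49 <67 → l++
[9,20] 11+39=50 <67 → l++
[10,20] 12+39=51 <67 → l++
[11,20] 15+39=54 <67 → l++
[12,20] 16+39=55 <67 → l++
[13,20] 18+39=57 <67 → l++
[14,20] 25+39=64 <67 → l++
[15,20] 29+39=68 >67 → r--
[15,19] 29+38=67 → found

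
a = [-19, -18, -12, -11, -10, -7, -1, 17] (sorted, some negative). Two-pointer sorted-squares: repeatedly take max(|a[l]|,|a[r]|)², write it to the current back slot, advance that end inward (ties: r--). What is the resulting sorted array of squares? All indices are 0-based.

[1, 49, 100, 121, 144, 289, 324, 361]

l=0 r=7: |-19|>|17| out[7]=361, l++
l=1 r=7: |-18|>|17| out[6]=324, l++
l=2 r=7: |-12|<=|17| out[5]=289, r--
l=2 r=6: |-12|>|-1| out[4]=144, l++
l=3 r=6: |-11|>|-1| out[3]=121, l++
l=4 r=6: |-10|>|-1| out[2]=100, l++
l=5 r=6: |-7|>|-1| out[1]=49, l++
l=6 r=6: |-1|<=|-1| out[0]=1, r--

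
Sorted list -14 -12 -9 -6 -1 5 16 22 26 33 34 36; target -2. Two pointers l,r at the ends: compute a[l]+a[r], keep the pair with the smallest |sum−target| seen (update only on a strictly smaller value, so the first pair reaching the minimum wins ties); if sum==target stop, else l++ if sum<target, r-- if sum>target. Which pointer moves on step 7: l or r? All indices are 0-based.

[0,11] -14+36=22 d=24 * → r--
[0,10] -14+34=20 d=22 * → r--
[0,9] -14+33=19 d=21 * → r--
[0,8] -14+26=12 d=14 * → r--
[0,7] -14+22=8 d=10 * → r--
[0,6] -14+16=2 d=4 * → r--
[0,5] -14+5=-9 d=7 → l++

l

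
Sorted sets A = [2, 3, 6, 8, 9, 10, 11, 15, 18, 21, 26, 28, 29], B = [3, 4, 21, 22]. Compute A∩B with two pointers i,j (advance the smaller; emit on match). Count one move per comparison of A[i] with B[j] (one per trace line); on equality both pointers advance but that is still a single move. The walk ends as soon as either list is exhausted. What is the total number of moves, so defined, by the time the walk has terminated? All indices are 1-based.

[i=1,j=1] 2<3 → i++
[i=2,j=1] 3==3 emit → i++,j++
[i=3,j=2] 6>4 → j++
[i=3,j=3] 6<21 → i++
[i=4,j=3] 8<21 → i++
[i=5,j=3] 9<21 → i++
[i=6,j=3] 10<21 → i++
[i=7,j=3] 11<21 → i++
[i=8,j=3] 15<21 → i++
[i=9,j=3] 18<21 → i++
[i=10,j=3] 21==21 emit → i++,j++
[i=11,j=4] 26>22 → j++

12 moves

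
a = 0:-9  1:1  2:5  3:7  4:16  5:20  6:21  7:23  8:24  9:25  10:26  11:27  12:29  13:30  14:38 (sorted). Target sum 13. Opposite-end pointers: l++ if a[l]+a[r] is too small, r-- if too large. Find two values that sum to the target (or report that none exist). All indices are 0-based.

no pair

l=0 r=14: -9+38=29 >13, r--
l=0 r=13: -9+30=21 >13, r--
l=0 r=12: -9+29=20 >13, r--
l=0 r=11: -9+27=18 >13, r--
l=0 r=10: -9+26=17 >13, r--
l=0 r=9: -9+25=16 >13, r--
l=0 r=8: -9+24=15 >13, r--
l=0 r=7: -9+23=14 >13, r--
l=0 r=6: -9+21=12 <13, l++
l=1 r=6: 1+21=22 >13, r--
l=1 r=5: 1+20=21 >13, r--
l=1 r=4: 1+16=17 >13, r--
l=1 r=3: 1+7=8 <13, l++
l=2 r=3: 5+7=12 <13, l++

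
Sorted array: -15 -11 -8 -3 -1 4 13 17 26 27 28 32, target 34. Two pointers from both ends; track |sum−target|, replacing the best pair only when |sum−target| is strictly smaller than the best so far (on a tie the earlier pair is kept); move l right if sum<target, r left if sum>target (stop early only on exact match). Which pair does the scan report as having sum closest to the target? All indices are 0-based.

pair (4, 32) with sum 36 (|Δ|=2)

l=0 r=11: -15+32=17 d=17 *, l++
l=1 r=11: -11+32=21 d=13 *, l++
l=2 r=11: -8+32=24 d=10 *, l++
l=3 r=11: -3+32=29 d=5 *, l++
l=4 r=11: -1+32=31 d=3 *, l++
l=5 r=11: 4+32=36 d=2 *, r--
l=5 r=10: 4+28=32 d=2, l++
l=6 r=10: 13+28=41 d=7, r--
l=6 r=9: 13+27=40 d=6, r--
l=6 r=8: 13+26=39 d=5, r--
l=6 r=7: 13+17=30 d=4, l++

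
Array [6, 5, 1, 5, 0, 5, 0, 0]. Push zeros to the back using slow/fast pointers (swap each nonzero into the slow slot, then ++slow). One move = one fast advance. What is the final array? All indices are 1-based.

(s=1,f=1) a[fast]=6≠0 swap→a[1]=6 → slow++,fast++
(s=2,f=2) a[fast]=5≠0 swap→a[2]=5 → slow++,fast++
(s=3,f=3) a[fast]=1≠0 swap→a[3]=1 → slow++,fast++
(s=4,f=4) a[fast]=5≠0 swap→a[4]=5 → slow++,fast++
(s=5,f=5) a[fast]=0 → fast++
(s=5,f=6) a[fast]=5≠0 swap→a[5]=5 → slow++,fast++
(s=6,f=7) a[fast]=0 → fast++
(s=6,f=8) a[fast]=0 → fast++

[6, 5, 1, 5, 5, 0, 0, 0]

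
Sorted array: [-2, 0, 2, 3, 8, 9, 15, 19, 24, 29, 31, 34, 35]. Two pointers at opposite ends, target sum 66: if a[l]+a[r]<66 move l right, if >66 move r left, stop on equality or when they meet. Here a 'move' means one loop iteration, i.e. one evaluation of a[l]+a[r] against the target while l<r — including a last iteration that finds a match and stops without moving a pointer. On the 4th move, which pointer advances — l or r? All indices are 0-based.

l

[0,12] -2+35=33 <66 → l++
[1,12] 0+35=35 <66 → l++
[2,12] 2+35=37 <66 → l++
[3,12] 3+35=38 <66 → l++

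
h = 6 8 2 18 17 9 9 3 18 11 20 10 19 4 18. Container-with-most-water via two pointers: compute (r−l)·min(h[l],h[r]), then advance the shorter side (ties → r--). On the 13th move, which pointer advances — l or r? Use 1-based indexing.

l=1 r=15: min(6,18)*14=84 best=84 *, l++
l=2 r=15: min(8,18)*13=104 best=104 *, l++
l=3 r=15: min(2,18)*12=24 best=104, l++
l=4 r=15: min(18,18)*11=198 best=198 *, r--
l=4 r=14: min(18,4)*10=40 best=198, r--
l=4 r=13: min(18,19)*9=162 best=198, l++
l=5 r=13: min(17,19)*8=136 best=198, l++
l=6 r=13: min(9,19)*7=63 best=198, l++
l=7 r=13: min(9,19)*6=54 best=198, l++
l=8 r=13: min(3,19)*5=15 best=198, l++
l=9 r=13: min(18,19)*4=72 best=198, l++
l=10 r=13: min(11,19)*3=33 best=198, l++
l=11 r=13: min(20,19)*2=38 best=198, r--

r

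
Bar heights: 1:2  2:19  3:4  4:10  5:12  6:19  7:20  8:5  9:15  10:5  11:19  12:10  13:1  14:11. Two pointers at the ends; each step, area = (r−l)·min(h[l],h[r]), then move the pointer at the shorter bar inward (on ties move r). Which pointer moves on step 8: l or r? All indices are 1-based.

r

l=1 r=14: min(2,11)*13=26 best=26 *, l++
l=2 r=14: min(19,11)*12=132 best=132 *, r--
l=2 r=13: min(19,1)*11=11 best=132, r--
l=2 r=12: min(19,10)*10=100 best=132, r--
l=2 r=11: min(19,19)*9=171 best=171 *, r--
l=2 r=10: min(19,5)*8=40 best=171, r--
l=2 r=9: min(19,15)*7=105 best=171, r--
l=2 r=8: min(19,5)*6=30 best=171, r--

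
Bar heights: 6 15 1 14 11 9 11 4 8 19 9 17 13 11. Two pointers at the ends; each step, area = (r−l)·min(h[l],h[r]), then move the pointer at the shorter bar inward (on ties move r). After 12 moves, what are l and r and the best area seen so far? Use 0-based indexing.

[0,13] min(6,11)*13=78 best=78 * → l++
[1,13] min(15,11)*12=132 best=132 * → r--
[1,12] min(15,13)*11=143 best=143 * → r--
[1,11] min(15,17)*10=150 best=150 * → l++
[2,11] min(1,17)*9=9 best=150 → l++
[3,11] min(14,17)*8=112 best=150 → l++
[4,11] min(11,17)*7=77 best=150 → l++
[5,11] min(9,17)*6=54 best=150 → l++
[6,11] min(11,17)*5=55 best=150 → l++
[7,11] min(4,17)*4=16 best=150 → l++
[8,11] min(8,17)*3=24 best=150 → l++
[9,11] min(19,17)*2=34 best=150 → r--

l=9, r=10, best area=150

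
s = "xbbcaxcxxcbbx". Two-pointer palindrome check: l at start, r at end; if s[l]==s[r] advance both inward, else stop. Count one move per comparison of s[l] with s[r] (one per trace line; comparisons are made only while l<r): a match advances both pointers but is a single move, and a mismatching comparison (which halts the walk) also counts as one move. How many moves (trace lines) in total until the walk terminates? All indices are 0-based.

5 moves

l=0 r=12: 'x'=='x', l++,r--
l=1 r=11: 'b'=='b', l++,r--
l=2 r=10: 'b'=='b', l++,r--
l=3 r=9: 'c'=='c', l++,r--
l=4 r=8: 'a'!='x', stop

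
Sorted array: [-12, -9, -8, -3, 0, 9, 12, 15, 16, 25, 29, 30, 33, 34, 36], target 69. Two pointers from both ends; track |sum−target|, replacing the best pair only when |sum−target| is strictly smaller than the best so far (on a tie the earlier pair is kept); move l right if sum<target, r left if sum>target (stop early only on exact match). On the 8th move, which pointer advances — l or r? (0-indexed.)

l

l=0 r=14: -12+36=24 d=45 *, l++
l=1 r=14: -9+36=27 d=42 *, l++
l=2 r=14: -8+36=28 d=41 *, l++
l=3 r=14: -3+36=33 d=36 *, l++
l=4 r=14: 0+36=36 d=33 *, l++
l=5 r=14: 9+36=45 d=24 *, l++
l=6 r=14: 12+36=48 d=21 *, l++
l=7 r=14: 15+36=51 d=18 *, l++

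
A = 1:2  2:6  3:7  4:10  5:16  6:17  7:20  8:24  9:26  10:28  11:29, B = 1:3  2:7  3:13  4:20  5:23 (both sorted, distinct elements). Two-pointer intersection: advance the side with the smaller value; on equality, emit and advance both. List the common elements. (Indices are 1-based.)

intersection = [7, 20]

[i=1,j=1] 2<3 → i++
[i=2,j=1] 6>3 → j++
[i=2,j=2] 6<7 → i++
[i=3,j=2] 7==7 emit → i++,j++
[i=4,j=3] 10<13 → i++
[i=5,j=3] 16>13 → j++
[i=5,j=4] 16<20 → i++
[i=6,j=4] 17<20 → i++
[i=7,j=4] 20==20 emit → i++,j++
[i=8,j=5] 24>23 → j++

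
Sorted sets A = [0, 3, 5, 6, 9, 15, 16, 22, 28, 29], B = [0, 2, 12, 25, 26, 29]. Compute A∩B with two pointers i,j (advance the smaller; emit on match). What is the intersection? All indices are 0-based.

intersection = [0, 29]

i=0 j=0: 0==0 emit, i++,j++
i=1 j=1: 3>2, j++
i=1 j=2: 3<12, i++
i=2 j=2: 5<12, i++
i=3 j=2: 6<12, i++
i=4 j=2: 9<12, i++
i=5 j=2: 15>12, j++
i=5 j=3: 15<25, i++
i=6 j=3: 16<25, i++
i=7 j=3: 22<25, i++
i=8 j=3: 28>25, j++
i=8 j=4: 28>26, j++
i=8 j=5: 28<29, i++
i=9 j=5: 29==29 emit, i++,j++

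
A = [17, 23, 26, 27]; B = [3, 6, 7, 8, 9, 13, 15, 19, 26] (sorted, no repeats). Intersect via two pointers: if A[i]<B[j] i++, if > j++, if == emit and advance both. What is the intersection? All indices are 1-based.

intersection = [26]

[i=1,j=1] 17>3 → j++
[i=1,j=2] 17>6 → j++
[i=1,j=3] 17>7 → j++
[i=1,j=4] 17>8 → j++
[i=1,j=5] 17>9 → j++
[i=1,j=6] 17>13 → j++
[i=1,j=7] 17>15 → j++
[i=1,j=8] 17<19 → i++
[i=2,j=8] 23>19 → j++
[i=2,j=9] 23<26 → i++
[i=3,j=9] 26==26 emit → i++,j++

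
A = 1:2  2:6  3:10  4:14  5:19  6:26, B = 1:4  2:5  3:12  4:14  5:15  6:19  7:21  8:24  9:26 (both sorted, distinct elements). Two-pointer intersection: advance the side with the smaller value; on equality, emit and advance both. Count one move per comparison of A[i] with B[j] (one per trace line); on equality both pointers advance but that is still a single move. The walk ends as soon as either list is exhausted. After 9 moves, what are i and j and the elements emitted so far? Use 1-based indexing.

i=6, j=7, emitted=[14, 19]

[i=1,j=1] 2<4 → i++
[i=2,j=1] 6>4 → j++
[i=2,j=2] 6>5 → j++
[i=2,j=3] 6<12 → i++
[i=3,j=3] 10<12 → i++
[i=4,j=3] 14>12 → j++
[i=4,j=4] 14==14 emit → i++,j++
[i=5,j=5] 19>15 → j++
[i=5,j=6] 19==19 emit → i++,j++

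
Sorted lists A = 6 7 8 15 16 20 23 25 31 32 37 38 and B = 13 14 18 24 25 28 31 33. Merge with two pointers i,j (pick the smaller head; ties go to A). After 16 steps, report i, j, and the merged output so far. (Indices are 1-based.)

[i=1,j=1] A[i]=6<=B[j]=13 take 6 → i++
[i=2,j=1] A[i]=7<=B[j]=13 take 7 → i++
[i=3,j=1] A[i]=8<=B[j]=13 take 8 → i++
[i=4,j=1] A[i]=15>B[j]=13 take 13 → j++
[i=4,j=2] A[i]=15>B[j]=14 take 14 → j++
[i=4,j=3] A[i]=15<=B[j]=18 take 15 → i++
[i=5,j=3] A[i]=16<=B[j]=18 take 16 → i++
[i=6,j=3] A[i]=20>B[j]=18 take 18 → j++
[i=6,j=4] A[i]=20<=B[j]=24 take 20 → i++
[i=7,j=4] A[i]=23<=B[j]=24 take 23 → i++
[i=8,j=4] A[i]=25>B[j]=24 take 24 → j++
[i=8,j=5] A[i]=25<=B[j]=25 take 25 → i++
[i=9,j=5] A[i]=31>B[j]=25 take 25 → j++
[i=9,j=6] A[i]=31>B[j]=28 take 28 → j++
[i=9,j=7] A[i]=31<=B[j]=31 take 31 → i++
[i=10,j=7] A[i]=32>B[j]=31 take 31 → j++

i=10, j=8, merged so far=[6, 7, 8, 13, 14, 15, 16, 18, 20, 23, 24, 25, 25, 28, 31, 31]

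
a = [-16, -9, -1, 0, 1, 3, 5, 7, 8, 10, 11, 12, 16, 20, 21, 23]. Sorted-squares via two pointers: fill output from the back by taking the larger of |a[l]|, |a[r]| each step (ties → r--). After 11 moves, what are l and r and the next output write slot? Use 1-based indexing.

l=3, r=7, next write slot=5

l=1 r=16: |-16|<=|23| out[16]=529, r--
l=1 r=15: |-16|<=|21| out[15]=441, r--
l=1 r=14: |-16|<=|20| out[14]=400, r--
l=1 r=13: |-16|<=|16| out[13]=256, r--
l=1 r=12: |-16|>|12| out[12]=256, l++
l=2 r=12: |-9|<=|12| out[11]=144, r--
l=2 r=11: |-9|<=|11| out[10]=121, r--
l=2 r=10: |-9|<=|10| out[9]=100, r--
l=2 r=9: |-9|>|8| out[8]=81, l++
l=3 r=9: |-1|<=|8| out[7]=64, r--
l=3 r=8: |-1|<=|7| out[6]=49, r--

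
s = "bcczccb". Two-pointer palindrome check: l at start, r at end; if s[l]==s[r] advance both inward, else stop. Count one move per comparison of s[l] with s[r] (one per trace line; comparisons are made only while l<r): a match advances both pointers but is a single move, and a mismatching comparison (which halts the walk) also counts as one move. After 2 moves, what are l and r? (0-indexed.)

l=2, r=4

[0,6] 'b'=='b' → l++,r--
[1,5] 'c'=='c' → l++,r--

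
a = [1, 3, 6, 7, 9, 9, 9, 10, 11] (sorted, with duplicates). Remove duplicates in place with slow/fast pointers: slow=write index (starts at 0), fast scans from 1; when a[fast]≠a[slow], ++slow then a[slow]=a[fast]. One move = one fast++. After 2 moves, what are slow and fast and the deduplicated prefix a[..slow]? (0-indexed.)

slow=0 fast=1: a[fast]=3≠a[slow]=1 write a[1]=3, slow++,fast++
slow=1 fast=2: a[fast]=6≠a[slow]=3 write a[2]=6, slow++,fast++

slow=2, fast=3, prefix=[1, 3, 6]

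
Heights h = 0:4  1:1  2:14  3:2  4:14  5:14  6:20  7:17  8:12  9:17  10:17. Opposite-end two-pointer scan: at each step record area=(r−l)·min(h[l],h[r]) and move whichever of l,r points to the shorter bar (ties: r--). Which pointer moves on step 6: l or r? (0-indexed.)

l=0 r=10: min(4,17)*10=40 best=40 *, l++
l=1 r=10: min(1,17)*9=9 best=40, l++
l=2 r=10: min(14,17)*8=112 best=112 *, l++
l=3 r=10: min(2,17)*7=14 best=112, l++
l=4 r=10: min(14,17)*6=84 best=112, l++
l=5 r=10: min(14,17)*5=70 best=112, l++

l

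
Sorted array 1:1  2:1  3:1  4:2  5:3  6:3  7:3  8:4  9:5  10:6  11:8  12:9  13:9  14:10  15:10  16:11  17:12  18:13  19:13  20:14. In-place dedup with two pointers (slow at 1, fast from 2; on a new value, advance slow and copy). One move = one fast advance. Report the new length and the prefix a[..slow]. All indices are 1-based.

(s=1,f=2) a[fast]=1=a[slow] dup → fast++
(s=1,f=3) a[fast]=1=a[slow] dup → fast++
(s=1,f=4) a[fast]=2≠a[slow]=1 write a[2]=2 → slow++,fast++
(s=2,f=5) a[fast]=3≠a[slow]=2 write a[3]=3 → slow++,fast++
(s=3,f=6) a[fast]=3=a[slow] dup → fast++
(s=3,f=7) a[fast]=3=a[slow] dup → fast++
(s=3,f=8) a[fast]=4≠a[slow]=3 write a[4]=4 → slow++,fast++
(s=4,f=9) a[fast]=5≠a[slow]=4 write a[5]=5 → slow++,fast++
(s=5,f=10) a[fast]=6≠a[slow]=5 write a[6]=6 → slow++,fast++
(s=6,f=11) a[fast]=8≠a[slow]=6 write a[7]=8 → slow++,fast++
(s=7,f=12) a[fast]=9≠a[slow]=8 write a[8]=9 → slow++,fast++
(s=8,f=13) a[fast]=9=a[slow] dup → fast++
(s=8,f=14) a[fast]=10≠a[slow]=9 write a[9]=10 → slow++,fast++
(s=9,f=15) a[fast]=10=a[slow] dup → fast++
(s=9,f=16) a[fast]=11≠a[slow]=10 write a[10]=11 → slow++,fast++
(s=10,f=17) a[fast]=12≠a[slow]=11 write a[11]=12 → slow++,fast++
(s=11,f=18) a[fast]=13≠a[slow]=12 write a[12]=13 → slow++,fast++
(s=12,f=19) a[fast]=13=a[slow] dup → fast++
(s=12,f=20) a[fast]=14≠a[slow]=13 write a[13]=14 → slow++,fast++

length 13; prefix = [1, 2, 3, 4, 5, 6, 8, 9, 10, 11, 12, 13, 14]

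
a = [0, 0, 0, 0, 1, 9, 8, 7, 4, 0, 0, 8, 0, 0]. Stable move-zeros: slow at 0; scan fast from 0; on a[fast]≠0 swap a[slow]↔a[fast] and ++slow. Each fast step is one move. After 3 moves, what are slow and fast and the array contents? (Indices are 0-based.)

slow=0 fast=0: a[fast]=0, fast++
slow=0 fast=1: a[fast]=0, fast++
slow=0 fast=2: a[fast]=0, fast++

slow=0, fast=3, a=[0, 0, 0, 0, 1, 9, 8, 7, 4, 0, 0, 8, 0, 0]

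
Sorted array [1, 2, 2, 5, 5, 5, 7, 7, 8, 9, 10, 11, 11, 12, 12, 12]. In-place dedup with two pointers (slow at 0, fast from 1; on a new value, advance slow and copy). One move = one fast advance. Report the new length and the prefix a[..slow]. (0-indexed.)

length 9; prefix = [1, 2, 5, 7, 8, 9, 10, 11, 12]

slow=0 fast=1: a[fast]=2≠a[slow]=1 write a[1]=2, slow++,fast++
slow=1 fast=2: a[fast]=2=a[slow] dup, fast++
slow=1 fast=3: a[fast]=5≠a[slow]=2 write a[2]=5, slow++,fast++
slow=2 fast=4: a[fast]=5=a[slow] dup, fast++
slow=2 fast=5: a[fast]=5=a[slow] dup, fast++
slow=2 fast=6: a[fast]=7≠a[slow]=5 write a[3]=7, slow++,fast++
slow=3 fast=7: a[fast]=7=a[slow] dup, fast++
slow=3 fast=8: a[fast]=8≠a[slow]=7 write a[4]=8, slow++,fast++
slow=4 fast=9: a[fast]=9≠a[slow]=8 write a[5]=9, slow++,fast++
slow=5 fast=10: a[fast]=10≠a[slow]=9 write a[6]=10, slow++,fast++
slow=6 fast=11: a[fast]=11≠a[slow]=10 write a[7]=11, slow++,fast++
slow=7 fast=12: a[fast]=11=a[slow] dup, fast++
slow=7 fast=13: a[fast]=12≠a[slow]=11 write a[8]=12, slow++,fast++
slow=8 fast=14: a[fast]=12=a[slow] dup, fast++
slow=8 fast=15: a[fast]=12=a[slow] dup, fast++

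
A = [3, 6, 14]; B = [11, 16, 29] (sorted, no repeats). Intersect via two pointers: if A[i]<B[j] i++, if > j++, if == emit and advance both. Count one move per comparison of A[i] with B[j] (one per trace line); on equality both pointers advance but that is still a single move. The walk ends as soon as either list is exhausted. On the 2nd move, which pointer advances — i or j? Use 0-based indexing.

i

[i=0,j=0] 3<11 → i++
[i=1,j=0] 6<11 → i++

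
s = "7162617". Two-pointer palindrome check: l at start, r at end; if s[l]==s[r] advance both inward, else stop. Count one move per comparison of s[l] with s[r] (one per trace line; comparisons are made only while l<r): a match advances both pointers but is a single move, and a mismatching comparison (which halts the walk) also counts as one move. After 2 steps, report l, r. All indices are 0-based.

[0,6] '7'=='7' → l++,r--
[1,5] '1'=='1' → l++,r--

l=2, r=4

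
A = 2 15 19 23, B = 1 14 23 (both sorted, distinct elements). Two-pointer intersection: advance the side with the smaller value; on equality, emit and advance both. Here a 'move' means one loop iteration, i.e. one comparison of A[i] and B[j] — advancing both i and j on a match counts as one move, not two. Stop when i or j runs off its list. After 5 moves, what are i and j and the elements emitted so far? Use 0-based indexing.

i=3, j=2, emitted=[]

[i=0,j=0] 2>1 → j++
[i=0,j=1] 2<14 → i++
[i=1,j=1] 15>14 → j++
[i=1,j=2] 15<23 → i++
[i=2,j=2] 19<23 → i++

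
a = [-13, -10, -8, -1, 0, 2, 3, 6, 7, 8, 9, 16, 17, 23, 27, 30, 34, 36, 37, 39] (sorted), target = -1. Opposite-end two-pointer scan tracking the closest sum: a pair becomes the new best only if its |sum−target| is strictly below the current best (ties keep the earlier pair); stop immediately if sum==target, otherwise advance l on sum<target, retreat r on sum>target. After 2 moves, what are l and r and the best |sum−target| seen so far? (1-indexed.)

l=1 r=20: -13+39=26 d=27 *, r--
l=1 r=19: -13+37=24 d=25 *, r--

l=1, r=18, best |Δ|=25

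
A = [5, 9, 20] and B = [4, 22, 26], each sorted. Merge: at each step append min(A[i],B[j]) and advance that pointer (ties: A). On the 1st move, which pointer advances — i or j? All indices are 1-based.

i=1 j=1: A[i]=5>B[j]=4 take 4, j++

j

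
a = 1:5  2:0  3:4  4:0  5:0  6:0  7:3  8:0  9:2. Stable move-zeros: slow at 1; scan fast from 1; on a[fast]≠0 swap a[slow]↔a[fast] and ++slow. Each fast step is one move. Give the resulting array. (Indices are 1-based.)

[5, 4, 3, 2, 0, 0, 0, 0, 0]

slow=1 fast=1: a[fast]=5≠0 swap→a[1]=5, slow++,fast++
slow=2 fast=2: a[fast]=0, fast++
slow=2 fast=3: a[fast]=4≠0 swap→a[2]=4, slow++,fast++
slow=3 fast=4: a[fast]=0, fast++
slow=3 fast=5: a[fast]=0, fast++
slow=3 fast=6: a[fast]=0, fast++
slow=3 fast=7: a[fast]=3≠0 swap→a[3]=3, slow++,fast++
slow=4 fast=8: a[fast]=0, fast++
slow=4 fast=9: a[fast]=2≠0 swap→a[4]=2, slow++,fast++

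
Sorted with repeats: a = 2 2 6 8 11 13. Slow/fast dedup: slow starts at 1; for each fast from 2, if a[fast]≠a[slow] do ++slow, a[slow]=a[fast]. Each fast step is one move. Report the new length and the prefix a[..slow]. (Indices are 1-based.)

slow=1 fast=2: a[fast]=2=a[slow] dup, fast++
slow=1 fast=3: a[fast]=6≠a[slow]=2 write a[2]=6, slow++,fast++
slow=2 fast=4: a[fast]=8≠a[slow]=6 write a[3]=8, slow++,fast++
slow=3 fast=5: a[fast]=11≠a[slow]=8 write a[4]=11, slow++,fast++
slow=4 fast=6: a[fast]=13≠a[slow]=11 write a[5]=13, slow++,fast++

length 5; prefix = [2, 6, 8, 11, 13]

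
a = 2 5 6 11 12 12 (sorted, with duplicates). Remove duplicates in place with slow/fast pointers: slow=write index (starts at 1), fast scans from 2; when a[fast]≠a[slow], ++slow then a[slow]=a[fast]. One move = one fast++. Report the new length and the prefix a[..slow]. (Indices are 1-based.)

length 5; prefix = [2, 5, 6, 11, 12]

slow=1 fast=2: a[fast]=5≠a[slow]=2 write a[2]=5, slow++,fast++
slow=2 fast=3: a[fast]=6≠a[slow]=5 write a[3]=6, slow++,fast++
slow=3 fast=4: a[fast]=11≠a[slow]=6 write a[4]=11, slow++,fast++
slow=4 fast=5: a[fast]=12≠a[slow]=11 write a[5]=12, slow++,fast++
slow=5 fast=6: a[fast]=12=a[slow] dup, fast++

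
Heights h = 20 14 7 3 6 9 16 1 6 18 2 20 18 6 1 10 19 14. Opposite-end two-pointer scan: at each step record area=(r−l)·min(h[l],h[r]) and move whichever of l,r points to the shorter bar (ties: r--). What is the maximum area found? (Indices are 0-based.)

max area = 304

l=0 r=17: min(20,14)*17=238 best=238 *, r--
l=0 r=16: min(20,19)*16=304 best=304 *, r--
l=0 r=15: min(20,10)*15=150 best=304, r--
l=0 r=14: min(20,1)*14=14 best=304, r--
l=0 r=13: min(20,6)*13=78 best=304, r--
l=0 r=12: min(20,18)*12=216 best=304, r--
l=0 r=11: min(20,20)*11=220 best=304, r--
l=0 r=10: min(20,2)*10=20 best=304, r--
l=0 r=9: min(20,18)*9=162 best=304, r--
l=0 r=8: min(20,6)*8=48 best=304, r--
l=0 r=7: min(20,1)*7=7 best=304, r--
l=0 r=6: min(20,16)*6=96 best=304, r--
l=0 r=5: min(20,9)*5=45 best=304, r--
l=0 r=4: min(20,6)*4=24 best=304, r--
l=0 r=3: min(20,3)*3=9 best=304, r--
l=0 r=2: min(20,7)*2=14 best=304, r--
l=0 r=1: min(20,14)*1=14 best=304, r--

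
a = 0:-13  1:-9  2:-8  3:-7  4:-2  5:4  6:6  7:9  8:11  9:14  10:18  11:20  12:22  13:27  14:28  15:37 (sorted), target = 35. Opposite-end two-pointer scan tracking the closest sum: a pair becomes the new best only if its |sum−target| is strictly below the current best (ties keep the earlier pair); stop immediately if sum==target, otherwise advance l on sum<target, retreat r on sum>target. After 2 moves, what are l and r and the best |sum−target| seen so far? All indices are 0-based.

l=2, r=15, best |Δ|=7

[0,15] -13+37=24 d=11 * → l++
[1,15] -9+37=28 d=7 * → l++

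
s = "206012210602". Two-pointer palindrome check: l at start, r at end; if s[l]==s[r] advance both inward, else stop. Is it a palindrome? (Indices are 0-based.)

l=0 r=11: '2'=='2', l++,r--
l=1 r=10: '0'=='0', l++,r--
l=2 r=9: '6'=='6', l++,r--
l=3 r=8: '0'=='0', l++,r--
l=4 r=7: '1'=='1', l++,r--
l=5 r=6: '2'=='2', l++,r--

palindrome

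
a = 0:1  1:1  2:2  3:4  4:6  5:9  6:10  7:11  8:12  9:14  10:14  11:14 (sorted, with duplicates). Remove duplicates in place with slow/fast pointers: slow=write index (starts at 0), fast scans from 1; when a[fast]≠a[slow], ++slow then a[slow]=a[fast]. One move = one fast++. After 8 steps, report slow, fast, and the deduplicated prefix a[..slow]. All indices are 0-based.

slow=7, fast=9, prefix=[1, 2, 4, 6, 9, 10, 11, 12]

(s=0,f=1) a[fast]=1=a[slow] dup → fast++
(s=0,f=2) a[fast]=2≠a[slow]=1 write a[1]=2 → slow++,fast++
(s=1,f=3) a[fast]=4≠a[slow]=2 write a[2]=4 → slow++,fast++
(s=2,f=4) a[fast]=6≠a[slow]=4 write a[3]=6 → slow++,fast++
(s=3,f=5) a[fast]=9≠a[slow]=6 write a[4]=9 → slow++,fast++
(s=4,f=6) a[fast]=10≠a[slow]=9 write a[5]=10 → slow++,fast++
(s=5,f=7) a[fast]=11≠a[slow]=10 write a[6]=11 → slow++,fast++
(s=6,f=8) a[fast]=12≠a[slow]=11 write a[7]=12 → slow++,fast++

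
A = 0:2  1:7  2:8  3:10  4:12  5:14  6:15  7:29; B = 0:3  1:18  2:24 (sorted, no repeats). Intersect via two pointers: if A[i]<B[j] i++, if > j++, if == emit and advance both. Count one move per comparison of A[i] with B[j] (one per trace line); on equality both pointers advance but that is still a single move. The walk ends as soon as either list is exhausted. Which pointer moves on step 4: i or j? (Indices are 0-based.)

[i=0,j=0] 2<3 → i++
[i=1,j=0] 7>3 → j++
[i=1,j=1] 7<18 → i++
[i=2,j=1] 8<18 → i++

i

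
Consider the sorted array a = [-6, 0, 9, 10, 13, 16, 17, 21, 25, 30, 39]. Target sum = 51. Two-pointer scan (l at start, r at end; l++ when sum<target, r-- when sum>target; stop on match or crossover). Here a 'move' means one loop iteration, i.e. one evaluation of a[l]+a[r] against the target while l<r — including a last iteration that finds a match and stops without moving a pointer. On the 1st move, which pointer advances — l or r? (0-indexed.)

l=0 r=10: -6+39=33 <51, l++

l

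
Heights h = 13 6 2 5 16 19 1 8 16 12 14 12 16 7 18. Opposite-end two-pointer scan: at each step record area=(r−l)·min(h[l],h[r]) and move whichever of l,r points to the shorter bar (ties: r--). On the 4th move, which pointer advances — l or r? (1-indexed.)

l

l=1 r=15: min(13,18)*14=182 best=182 *, l++
l=2 r=15: min(6,18)*13=78 best=182, l++
l=3 r=15: min(2,18)*12=24 best=182, l++
l=4 r=15: min(5,18)*11=55 best=182, l++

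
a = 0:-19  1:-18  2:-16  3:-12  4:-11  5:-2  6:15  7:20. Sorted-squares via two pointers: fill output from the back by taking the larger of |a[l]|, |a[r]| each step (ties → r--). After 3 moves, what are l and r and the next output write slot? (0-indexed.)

l=0 r=7: |-19|<=|20| out[7]=400, r--
l=0 r=6: |-19|>|15| out[6]=361, l++
l=1 r=6: |-18|>|15| out[5]=324, l++

l=2, r=6, next write slot=4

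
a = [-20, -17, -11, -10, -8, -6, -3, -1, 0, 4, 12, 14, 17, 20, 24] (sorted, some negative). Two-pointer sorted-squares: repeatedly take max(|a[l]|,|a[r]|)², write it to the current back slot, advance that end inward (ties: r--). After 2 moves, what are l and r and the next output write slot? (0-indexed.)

l=0, r=12, next write slot=12

[0,14] |-20|<=|24| out[14]=576 → r--
[0,13] |-20|<=|20| out[13]=400 → r--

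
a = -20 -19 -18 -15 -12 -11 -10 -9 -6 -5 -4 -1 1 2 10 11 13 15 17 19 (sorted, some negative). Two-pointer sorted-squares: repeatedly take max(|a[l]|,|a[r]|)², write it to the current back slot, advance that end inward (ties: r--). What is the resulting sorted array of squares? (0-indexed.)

[1, 1, 4, 16, 25, 36, 81, 100, 100, 121, 121, 144, 169, 225, 225, 289, 324, 361, 361, 400]

[0,19] |-20|>|19| out[19]=400 → l++
[1,19] |-19|<=|19| out[18]=361 → r--
[1,18] |-19|>|17| out[17]=361 → l++
[2,18] |-18|>|17| out[16]=324 → l++
[3,18] |-15|<=|17| out[15]=289 → r--
[3,17] |-15|<=|15| out[14]=225 → r--
[3,16] |-15|>|13| out[13]=225 → l++
[4,16] |-12|<=|13| out[12]=169 → r--
[4,15] |-12|>|11| out[11]=144 → l++
[5,15] |-11|<=|11| out[10]=121 → r--
[5,14] |-11|>|10| out[9]=121 → l++
[6,14] |-10|<=|10| out[8]=100 → r--
[6,13] |-10|>|2| out[7]=100 → l++
[7,13] |-9|>|2| out[6]=81 → l++
[8,13] |-6|>|2| out[5]=36 → l++
[9,13] |-5|>|2| out[4]=25 → l++
[10,13] |-4|>|2| out[3]=16 → l++
[11,13] |-1|<=|2| out[2]=4 → r--
[11,12] |-1|<=|1| out[1]=1 → r--
[11,11] |-1|<=|-1| out[0]=1 → r--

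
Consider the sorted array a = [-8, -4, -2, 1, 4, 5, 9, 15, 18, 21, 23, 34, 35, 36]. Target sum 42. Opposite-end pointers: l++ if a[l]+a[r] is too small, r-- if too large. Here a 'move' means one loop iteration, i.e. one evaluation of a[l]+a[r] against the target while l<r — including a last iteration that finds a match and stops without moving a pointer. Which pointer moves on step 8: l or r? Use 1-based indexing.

r

l=1 r=14: -8+36=28 <42, l++
l=2 r=14: -4+36=32 <42, l++
l=3 r=14: -2+36=34 <42, l++
l=4 r=14: 1+36=37 <42, l++
l=5 r=14: 4+36=40 <42, l++
l=6 r=14: 5+36=41 <42, l++
l=7 r=14: 9+36=45 >42, r--
l=7 r=13: 9+35=44 >42, r--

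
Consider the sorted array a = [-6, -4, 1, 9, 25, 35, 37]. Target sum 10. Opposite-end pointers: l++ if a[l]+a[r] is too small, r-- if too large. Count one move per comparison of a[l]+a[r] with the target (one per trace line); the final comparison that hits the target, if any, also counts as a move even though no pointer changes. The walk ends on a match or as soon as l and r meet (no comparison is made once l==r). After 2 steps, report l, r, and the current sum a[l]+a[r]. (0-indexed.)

l=0 r=6: -6+37=31 >10, r--
l=0 r=5: -6+35=29 >10, r--

l=0, r=4, sum=19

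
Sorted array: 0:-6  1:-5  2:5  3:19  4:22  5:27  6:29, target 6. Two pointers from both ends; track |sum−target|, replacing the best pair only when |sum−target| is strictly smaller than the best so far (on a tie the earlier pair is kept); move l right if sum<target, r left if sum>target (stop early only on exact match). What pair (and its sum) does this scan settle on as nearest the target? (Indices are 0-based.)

pair (-5, 5) with sum 0 (|Δ|=6)

[0,6] -6+29=23 d=17 * → r--
[0,5] -6+27=21 d=15 * → r--
[0,4] -6+22=16 d=10 * → r--
[0,3] -6+19=13 d=7 * → r--
[0,2] -6+5=-1 d=7 → l++
[1,2] -5+5=0 d=6 * → l++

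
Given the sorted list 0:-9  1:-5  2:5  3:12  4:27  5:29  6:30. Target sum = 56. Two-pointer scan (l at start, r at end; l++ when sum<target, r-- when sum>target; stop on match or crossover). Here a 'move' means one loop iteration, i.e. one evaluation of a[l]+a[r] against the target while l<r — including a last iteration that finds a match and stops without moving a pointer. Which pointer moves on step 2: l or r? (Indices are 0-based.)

[0,6] -9+30=21 <56 → l++
[1,6] -5+30=25 <56 → l++

l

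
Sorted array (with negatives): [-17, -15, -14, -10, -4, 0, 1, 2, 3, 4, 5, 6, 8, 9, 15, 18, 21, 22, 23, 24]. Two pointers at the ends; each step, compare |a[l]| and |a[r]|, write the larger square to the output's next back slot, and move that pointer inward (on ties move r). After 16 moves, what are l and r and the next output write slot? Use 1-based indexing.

l=1 r=20: |-17|<=|24| out[20]=576, r--
l=1 r=19: |-17|<=|23| out[19]=529, r--
l=1 r=18: |-17|<=|22| out[18]=484, r--
l=1 r=17: |-17|<=|21| out[17]=441, r--
l=1 r=16: |-17|<=|18| out[16]=324, r--
l=1 r=15: |-17|>|15| out[15]=289, l++
l=2 r=15: |-15|<=|15| out[14]=225, r--
l=2 r=14: |-15|>|9| out[13]=225, l++
l=3 r=14: |-14|>|9| out[12]=196, l++
l=4 r=14: |-10|>|9| out[11]=100, l++
l=5 r=14: |-4|<=|9| out[10]=81, r--
l=5 r=13: |-4|<=|8| out[9]=64, r--
l=5 r=12: |-4|<=|6| out[8]=36, r--
l=5 r=11: |-4|<=|5| out[7]=25, r--
l=5 r=10: |-4|<=|4| out[6]=16, r--
l=5 r=9: |-4|>|3| out[5]=16, l++

l=6, r=9, next write slot=4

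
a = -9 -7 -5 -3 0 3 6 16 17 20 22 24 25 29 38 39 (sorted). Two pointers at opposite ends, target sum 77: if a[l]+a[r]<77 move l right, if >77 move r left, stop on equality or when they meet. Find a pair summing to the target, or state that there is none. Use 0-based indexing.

l=0 r=15: -9+39=30 <77, l++
l=1 r=15: -7+39=32 <77, l++
l=2 r=15: -5+39=34 <77, l++
l=3 r=15: -3+39=36 <77, l++
l=4 r=15: 0+39=39 <77, l++
l=5 r=15: 3+39=42 <77, l++
l=6 r=15: 6+39=45 <77, l++
l=7 r=15: 16+39=55 <77, l++
l=8 r=15: 17+39=56 <77, l++
l=9 r=15: 20+39=59 <77, l++
l=10 r=15: 22+39=61 <77, l++
l=11 r=15: 24+39=63 <77, l++
l=12 r=15: 25+39=64 <77, l++
l=13 r=15: 29+39=68 <77, l++
l=14 r=15: 38+39=77, found

(38, 39)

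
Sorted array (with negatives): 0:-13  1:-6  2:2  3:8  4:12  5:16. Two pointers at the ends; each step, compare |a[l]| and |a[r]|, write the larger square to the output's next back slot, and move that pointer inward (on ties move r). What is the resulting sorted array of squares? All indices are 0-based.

l=0 r=5: |-13|<=|16| out[5]=256, r--
l=0 r=4: |-13|>|12| out[4]=169, l++
l=1 r=4: |-6|<=|12| out[3]=144, r--
l=1 r=3: |-6|<=|8| out[2]=64, r--
l=1 r=2: |-6|>|2| out[1]=36, l++
l=2 r=2: |2|<=|2| out[0]=4, r--

[4, 36, 64, 144, 169, 256]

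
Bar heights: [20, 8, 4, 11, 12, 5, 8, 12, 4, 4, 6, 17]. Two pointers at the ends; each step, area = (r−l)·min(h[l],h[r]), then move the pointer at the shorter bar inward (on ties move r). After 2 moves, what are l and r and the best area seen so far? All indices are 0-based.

l=0, r=9, best area=187

l=0 r=11: min(20,17)*11=187 best=187 *, r--
l=0 r=10: min(20,6)*10=60 best=187, r--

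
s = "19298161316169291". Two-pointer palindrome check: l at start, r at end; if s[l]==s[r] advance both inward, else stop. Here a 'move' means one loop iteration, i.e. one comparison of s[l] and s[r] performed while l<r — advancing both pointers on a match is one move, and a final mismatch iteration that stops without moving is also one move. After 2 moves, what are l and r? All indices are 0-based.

[0,16] '1'=='1' → l++,r--
[1,15] '9'=='9' → l++,r--

l=2, r=14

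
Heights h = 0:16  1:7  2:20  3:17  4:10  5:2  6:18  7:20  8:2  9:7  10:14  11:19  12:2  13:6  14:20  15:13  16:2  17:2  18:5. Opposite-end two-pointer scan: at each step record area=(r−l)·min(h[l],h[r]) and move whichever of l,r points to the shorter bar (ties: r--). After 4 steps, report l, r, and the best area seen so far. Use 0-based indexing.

l=0 r=18: min(16,5)*18=90 best=90 *, r--
l=0 r=17: min(16,2)*17=34 best=90, r--
l=0 r=16: min(16,2)*16=32 best=90, r--
l=0 r=15: min(16,13)*15=195 best=195 *, r--

l=0, r=14, best area=195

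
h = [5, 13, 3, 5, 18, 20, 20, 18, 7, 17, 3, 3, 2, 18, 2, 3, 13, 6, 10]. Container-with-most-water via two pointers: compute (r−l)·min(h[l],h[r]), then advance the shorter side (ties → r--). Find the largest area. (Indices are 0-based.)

max area = 195

l=0 r=18: min(5,10)*18=90 best=90 *, l++
l=1 r=18: min(13,10)*17=170 best=170 *, r--
l=1 r=17: min(13,6)*16=96 best=170, r--
l=1 r=16: min(13,13)*15=195 best=195 *, r--
l=1 r=15: min(13,3)*14=42 best=195, r--
l=1 r=14: min(13,2)*13=26 best=195, r--
l=1 r=13: min(13,18)*12=156 best=195, l++
l=2 r=13: min(3,18)*11=33 best=195, l++
l=3 r=13: min(5,18)*10=50 best=195, l++
l=4 r=13: min(18,18)*9=162 best=195, r--
l=4 r=12: min(18,2)*8=16 best=195, r--
l=4 r=11: min(18,3)*7=21 best=195, r--
l=4 r=10: min(18,3)*6=18 best=195, r--
l=4 r=9: min(18,17)*5=85 best=195, r--
l=4 r=8: min(18,7)*4=28 best=195, r--
l=4 r=7: min(18,18)*3=54 best=195, r--
l=4 r=6: min(18,20)*2=36 best=195, l++
l=5 r=6: min(20,20)*1=20 best=195, r--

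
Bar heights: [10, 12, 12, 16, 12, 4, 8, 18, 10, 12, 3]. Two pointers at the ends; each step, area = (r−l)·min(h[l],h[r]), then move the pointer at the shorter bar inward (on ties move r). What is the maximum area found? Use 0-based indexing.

l=0 r=10: min(10,3)*10=30 best=30 *, r--
l=0 r=9: min(10,12)*9=90 best=90 *, l++
l=1 r=9: min(12,12)*8=96 best=96 *, r--
l=1 r=8: min(12,10)*7=70 best=96, r--
l=1 r=7: min(12,18)*6=72 best=96, l++
l=2 r=7: min(12,18)*5=60 best=96, l++
l=3 r=7: min(16,18)*4=64 best=96, l++
l=4 r=7: min(12,18)*3=36 best=96, l++
l=5 r=7: min(4,18)*2=8 best=96, l++
l=6 r=7: min(8,18)*1=8 best=96, l++

max area = 96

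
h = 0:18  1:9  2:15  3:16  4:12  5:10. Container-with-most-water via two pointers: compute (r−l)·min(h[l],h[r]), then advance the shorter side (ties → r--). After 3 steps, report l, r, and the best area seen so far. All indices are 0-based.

[0,5] min(18,10)*5=50 best=50 * → r--
[0,4] min(18,12)*4=48 best=50 → r--
[0,3] min(18,16)*3=48 best=50 → r--

l=0, r=2, best area=50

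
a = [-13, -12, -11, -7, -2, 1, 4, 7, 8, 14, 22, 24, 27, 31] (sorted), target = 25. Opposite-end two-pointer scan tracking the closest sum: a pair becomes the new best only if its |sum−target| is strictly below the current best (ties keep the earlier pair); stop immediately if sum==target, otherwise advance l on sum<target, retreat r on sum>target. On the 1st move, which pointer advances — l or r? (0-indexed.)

l

[0,13] -13+31=18 d=7 * → l++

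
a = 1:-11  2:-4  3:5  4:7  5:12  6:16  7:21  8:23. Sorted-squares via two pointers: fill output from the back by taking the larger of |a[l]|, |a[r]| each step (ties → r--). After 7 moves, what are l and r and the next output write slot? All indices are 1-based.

l=2, r=2, next write slot=1

[1,8] |-11|<=|23| out[8]=529 → r--
[1,7] |-11|<=|21| out[7]=441 → r--
[1,6] |-11|<=|16| out[6]=256 → r--
[1,5] |-11|<=|12| out[5]=144 → r--
[1,4] |-11|>|7| out[4]=121 → l++
[2,4] |-4|<=|7| out[3]=49 → r--
[2,3] |-4|<=|5| out[2]=25 → r--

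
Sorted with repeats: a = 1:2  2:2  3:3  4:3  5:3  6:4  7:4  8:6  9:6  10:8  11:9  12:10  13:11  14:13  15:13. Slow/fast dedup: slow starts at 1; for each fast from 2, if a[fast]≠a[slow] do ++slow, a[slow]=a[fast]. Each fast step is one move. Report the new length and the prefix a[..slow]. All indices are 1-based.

length 9; prefix = [2, 3, 4, 6, 8, 9, 10, 11, 13]

slow=1 fast=2: a[fast]=2=a[slow] dup, fast++
slow=1 fast=3: a[fast]=3≠a[slow]=2 write a[2]=3, slow++,fast++
slow=2 fast=4: a[fast]=3=a[slow] dup, fast++
slow=2 fast=5: a[fast]=3=a[slow] dup, fast++
slow=2 fast=6: a[fast]=4≠a[slow]=3 write a[3]=4, slow++,fast++
slow=3 fast=7: a[fast]=4=a[slow] dup, fast++
slow=3 fast=8: a[fast]=6≠a[slow]=4 write a[4]=6, slow++,fast++
slow=4 fast=9: a[fast]=6=a[slow] dup, fast++
slow=4 fast=10: a[fast]=8≠a[slow]=6 write a[5]=8, slow++,fast++
slow=5 fast=11: a[fast]=9≠a[slow]=8 write a[6]=9, slow++,fast++
slow=6 fast=12: a[fast]=10≠a[slow]=9 write a[7]=10, slow++,fast++
slow=7 fast=13: a[fast]=11≠a[slow]=10 write a[8]=11, slow++,fast++
slow=8 fast=14: a[fast]=13≠a[slow]=11 write a[9]=13, slow++,fast++
slow=9 fast=15: a[fast]=13=a[slow] dup, fast++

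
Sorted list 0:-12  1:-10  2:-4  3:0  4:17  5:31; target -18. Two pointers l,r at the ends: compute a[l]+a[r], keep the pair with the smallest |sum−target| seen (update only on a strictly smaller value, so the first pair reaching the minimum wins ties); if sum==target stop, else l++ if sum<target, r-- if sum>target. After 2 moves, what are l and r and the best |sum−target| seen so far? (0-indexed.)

[0,5] -12+31=19 d=37 * → r--
[0,4] -12+17=5 d=23 * → r--

l=0, r=3, best |Δ|=23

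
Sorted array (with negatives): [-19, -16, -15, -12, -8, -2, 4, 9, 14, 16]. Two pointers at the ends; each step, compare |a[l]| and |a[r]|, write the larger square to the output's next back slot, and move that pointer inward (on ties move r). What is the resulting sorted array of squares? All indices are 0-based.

[4, 16, 64, 81, 144, 196, 225, 256, 256, 361]

[0,9] |-19|>|16| out[9]=361 → l++
[1,9] |-16|<=|16| out[8]=256 → r--
[1,8] |-16|>|14| out[7]=256 → l++
[2,8] |-15|>|14| out[6]=225 → l++
[3,8] |-12|<=|14| out[5]=196 → r--
[3,7] |-12|>|9| out[4]=144 → l++
[4,7] |-8|<=|9| out[3]=81 → r--
[4,6] |-8|>|4| out[2]=64 → l++
[5,6] |-2|<=|4| out[1]=16 → r--
[5,5] |-2|<=|-2| out[0]=4 → r--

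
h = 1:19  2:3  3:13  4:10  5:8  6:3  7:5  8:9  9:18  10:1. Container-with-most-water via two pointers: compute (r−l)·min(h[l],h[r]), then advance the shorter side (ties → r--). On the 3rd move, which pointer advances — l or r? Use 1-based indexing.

l=1 r=10: min(19,1)*9=9 best=9 *, r--
l=1 r=9: min(19,18)*8=144 best=144 *, r--
l=1 r=8: min(19,9)*7=63 best=144, r--

r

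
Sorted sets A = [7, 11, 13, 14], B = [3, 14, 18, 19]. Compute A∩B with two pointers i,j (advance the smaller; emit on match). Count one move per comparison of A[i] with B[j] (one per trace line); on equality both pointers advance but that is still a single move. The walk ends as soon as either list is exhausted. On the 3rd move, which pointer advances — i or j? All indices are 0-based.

i

[i=0,j=0] 7>3 → j++
[i=0,j=1] 7<14 → i++
[i=1,j=1] 11<14 → i++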